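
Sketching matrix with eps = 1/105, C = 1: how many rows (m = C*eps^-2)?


1/eps = 105.
(1/eps)^2 = 11025.
m = 1*11025 = 11025.

11025


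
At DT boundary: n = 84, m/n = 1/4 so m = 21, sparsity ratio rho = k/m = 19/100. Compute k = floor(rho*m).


m = 1/4*84 = 21.
rho = 19/100.
rho*m = 19/100*21 = 3.99.
k = floor(3.99) = 3.

3


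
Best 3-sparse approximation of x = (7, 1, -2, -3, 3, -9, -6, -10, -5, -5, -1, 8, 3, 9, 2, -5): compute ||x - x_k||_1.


Sorted |x_i| descending: [10, 9, 9, 8, 7, 6, 5, 5, 5, 3, 3, 3, 2, 2, 1, 1]
Keep top 3: [10, 9, 9]
Tail entries: [8, 7, 6, 5, 5, 5, 3, 3, 3, 2, 2, 1, 1]
L1 error = sum of tail = 51.

51


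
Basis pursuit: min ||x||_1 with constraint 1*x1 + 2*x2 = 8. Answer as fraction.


Axis intercepts:
  x1 = 8, x2 = 0: L1 = 8
  x1 = 0, x2 = 4: L1 = 4
x* = (0, 4)
||x*||_1 = 4.

4


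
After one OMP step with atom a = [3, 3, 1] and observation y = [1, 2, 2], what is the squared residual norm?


a^T a = 19.
a^T y = 11.
coeff = 11/19 = 11/19.
||r||^2 = 50/19.

50/19


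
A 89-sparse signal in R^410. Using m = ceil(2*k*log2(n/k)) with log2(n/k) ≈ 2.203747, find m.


log2(n/k) = log2(410/89) ≈ 2.203747.
2*k*log2(n/k) ≈ 2*89*2.203747 = 392.266966.
m = ceil(392.266966) = 393.

393


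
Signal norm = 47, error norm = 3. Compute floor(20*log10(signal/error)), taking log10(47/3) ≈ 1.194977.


||x||/||e|| = 47/3.
log10(47/3) ≈ 1.194977.
20*log10(||x||/||e||) ≈ 20*1.194977 = 23.89954.
floor(23.89954) = 23.

23


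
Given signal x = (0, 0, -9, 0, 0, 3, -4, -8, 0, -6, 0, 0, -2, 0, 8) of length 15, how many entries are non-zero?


Non-zero positions: [2, 5, 6, 7, 9, 12, 14].
Sparsity = 7.

7


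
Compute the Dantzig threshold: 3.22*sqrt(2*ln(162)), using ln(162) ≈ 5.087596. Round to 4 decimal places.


ln(162) ≈ 5.087596.
2*ln(n) ≈ 10.175192.
sqrt(2*ln(n)) ≈ sqrt(10.175192) ≈ 3.189858.
threshold ≈ 3.22*3.189858 = 10.27134276 ≈ 10.2713.

10.2713


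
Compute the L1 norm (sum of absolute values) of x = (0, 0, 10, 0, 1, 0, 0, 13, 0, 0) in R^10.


Non-zero entries: [(2, 10), (4, 1), (7, 13)]
Absolute values: [10, 1, 13]
||x||_1 = sum = 24.

24


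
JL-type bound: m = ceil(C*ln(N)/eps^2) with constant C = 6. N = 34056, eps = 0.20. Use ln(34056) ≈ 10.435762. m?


ln(34056) ≈ 10.435762.
eps^2 = 0.20^2 = 0.04.
C*ln(N)/eps^2 ≈ 6*10.435762/0.04 ≈ 1565.3643.
m = ceil(1565.3643) = 1566.

1566


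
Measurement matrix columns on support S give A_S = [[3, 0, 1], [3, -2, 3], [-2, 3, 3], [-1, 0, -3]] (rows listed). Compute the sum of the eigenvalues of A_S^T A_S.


Sum of eigenvalues of A_S^T A_S = trace(A_S^T A_S) = sum of squared column norms of A_S.
A_S^T A_S diagonal: [23, 13, 28].
trace = 23 + 13 + 28 = 64.

64


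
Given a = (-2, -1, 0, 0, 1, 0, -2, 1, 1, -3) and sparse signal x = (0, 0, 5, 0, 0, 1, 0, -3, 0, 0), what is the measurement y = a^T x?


Non-zero terms: ['0*5', '0*1', '1*-3']
Products: [0, 0, -3]
y = sum = -3.

-3


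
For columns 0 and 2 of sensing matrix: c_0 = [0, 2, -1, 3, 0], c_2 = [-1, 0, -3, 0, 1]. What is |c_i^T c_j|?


Inner product: 0*-1 + 2*0 + -1*-3 + 3*0 + 0*1
Products: [0, 0, 3, 0, 0]
Sum = 3.
|dot| = 3.

3


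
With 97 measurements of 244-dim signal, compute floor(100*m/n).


100*m/n = 100*97/244 ≈ 39.7541.
floor = 39.

39


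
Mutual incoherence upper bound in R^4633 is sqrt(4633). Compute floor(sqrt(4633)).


68^2 = 4624 <= 4633 < 4761 = 69^2, so 68 <= sqrt(4633) < 69.
floor(sqrt(4633)) = 68.

68


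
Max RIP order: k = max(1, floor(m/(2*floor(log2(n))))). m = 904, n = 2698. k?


floor(log2(2698)) = 11.
2*11 = 22.
m/(2*floor(log2(n))) = 904/22 ≈ 41.0909.
floor = 41.
k = max(1, 41) = 41.

41


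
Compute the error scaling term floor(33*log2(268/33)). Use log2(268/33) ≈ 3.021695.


log2(n/k) = log2(268/33) ≈ 3.021695.
k*log2(n/k) ≈ 33*3.021695 = 99.715935.
floor(99.715935) = 99.

99


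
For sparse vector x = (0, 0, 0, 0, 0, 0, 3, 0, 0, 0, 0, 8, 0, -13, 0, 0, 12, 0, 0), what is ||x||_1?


Non-zero entries: [(6, 3), (11, 8), (13, -13), (16, 12)]
Absolute values: [3, 8, 13, 12]
||x||_1 = sum = 36.

36


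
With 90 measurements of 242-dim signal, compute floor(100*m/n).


100*m/n = 100*90/242 ≈ 37.1901.
floor = 37.

37


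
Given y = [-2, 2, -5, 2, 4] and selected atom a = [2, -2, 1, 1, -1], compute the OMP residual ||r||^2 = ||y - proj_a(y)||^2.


a^T a = 11.
a^T y = -15.
coeff = -15/11 = -15/11.
||r||^2 = 358/11.

358/11


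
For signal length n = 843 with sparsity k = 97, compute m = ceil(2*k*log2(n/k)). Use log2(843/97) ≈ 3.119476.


log2(n/k) = log2(843/97) ≈ 3.119476.
2*k*log2(n/k) ≈ 2*97*3.119476 = 605.178344.
m = ceil(605.178344) = 606.

606


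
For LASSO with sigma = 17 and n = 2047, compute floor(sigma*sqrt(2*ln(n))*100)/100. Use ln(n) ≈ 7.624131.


ln(2047) ≈ 7.624131.
2*ln(n) ≈ 15.248262.
sqrt(2*ln(n)) ≈ sqrt(15.248262) ≈ 3.904902.
lambda ≈ 17*3.904902 = 66.383334.
floor(lambda*100)/100 = 66.38.

66.38


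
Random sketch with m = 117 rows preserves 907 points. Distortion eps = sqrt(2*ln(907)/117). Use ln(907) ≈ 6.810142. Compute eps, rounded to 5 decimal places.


ln(907) ≈ 6.810142.
2*ln(N)/m ≈ 2*6.810142/117 ≈ 0.11641268.
eps = sqrt(0.11641268) ≈ 0.341193 ≈ 0.34119.

0.34119


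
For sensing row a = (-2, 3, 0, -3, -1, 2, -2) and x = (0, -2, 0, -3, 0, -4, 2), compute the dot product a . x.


Non-zero terms: ['3*-2', '-3*-3', '2*-4', '-2*2']
Products: [-6, 9, -8, -4]
y = sum = -9.

-9


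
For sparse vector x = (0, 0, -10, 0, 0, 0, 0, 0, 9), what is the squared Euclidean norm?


Non-zero entries: [(2, -10), (8, 9)]
Squares: [100, 81]
||x||_2^2 = sum = 181.

181


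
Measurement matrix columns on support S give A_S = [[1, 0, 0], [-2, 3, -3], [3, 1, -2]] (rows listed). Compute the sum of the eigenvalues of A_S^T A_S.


Sum of eigenvalues of A_S^T A_S = trace(A_S^T A_S) = sum of squared column norms of A_S.
A_S^T A_S diagonal: [14, 10, 13].
trace = 14 + 10 + 13 = 37.

37


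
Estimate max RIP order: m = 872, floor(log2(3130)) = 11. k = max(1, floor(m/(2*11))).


floor(log2(3130)) = 11.
2*11 = 22.
m/(2*floor(log2(n))) = 872/22 ≈ 39.6364.
floor = 39.
k = max(1, 39) = 39.

39


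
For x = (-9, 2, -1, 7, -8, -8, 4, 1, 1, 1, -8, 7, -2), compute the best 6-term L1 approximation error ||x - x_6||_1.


Sorted |x_i| descending: [9, 8, 8, 8, 7, 7, 4, 2, 2, 1, 1, 1, 1]
Keep top 6: [9, 8, 8, 8, 7, 7]
Tail entries: [4, 2, 2, 1, 1, 1, 1]
L1 error = sum of tail = 12.

12


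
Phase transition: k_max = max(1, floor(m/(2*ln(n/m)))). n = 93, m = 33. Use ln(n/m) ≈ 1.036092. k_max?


n/m = 93/33 = 31/11.
ln(n/m) ≈ 1.036092.
2*ln(n/m) ≈ 2.072184.
m/(2*ln(n/m)) ≈ 33/2.072184 ≈ 15.9252.
floor = 15.
k_max = max(1, 15) = 15.

15


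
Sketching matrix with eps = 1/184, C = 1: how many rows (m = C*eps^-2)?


1/eps = 184.
(1/eps)^2 = 33856.
m = 1*33856 = 33856.

33856


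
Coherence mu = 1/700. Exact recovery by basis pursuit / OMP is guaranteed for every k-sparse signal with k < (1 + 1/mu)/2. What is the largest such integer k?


1/mu = 700.
1 + 1/mu = 701.
(1 + 1/mu)/2 = 350.5 is not an integer, so k_max = floor(350.5) = 350.

350


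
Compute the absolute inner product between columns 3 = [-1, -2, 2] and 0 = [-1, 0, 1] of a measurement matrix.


Inner product: -1*-1 + -2*0 + 2*1
Products: [1, 0, 2]
Sum = 3.
|dot| = 3.

3


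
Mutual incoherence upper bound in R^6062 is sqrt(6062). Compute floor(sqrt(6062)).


77^2 = 5929 <= 6062 < 6084 = 78^2, so 77 <= sqrt(6062) < 78.
floor(sqrt(6062)) = 77.

77


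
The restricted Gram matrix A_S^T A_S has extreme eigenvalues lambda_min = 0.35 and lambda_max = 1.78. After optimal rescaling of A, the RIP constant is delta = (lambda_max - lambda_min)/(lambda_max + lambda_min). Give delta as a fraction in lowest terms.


lambda_max - lambda_min = 1.78 - 0.35 = 1.43.
lambda_max + lambda_min = 1.78 + 0.35 = 2.13.
delta = 1.43/2.13 = 143/213.

143/213


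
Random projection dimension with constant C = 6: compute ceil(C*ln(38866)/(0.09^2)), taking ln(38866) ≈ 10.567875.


ln(38866) ≈ 10.567875.
eps^2 = 0.09^2 = 0.0081.
C*ln(N)/eps^2 ≈ 6*10.567875/0.0081 ≈ 7828.0556.
m = ceil(7828.0556) = 7829.

7829


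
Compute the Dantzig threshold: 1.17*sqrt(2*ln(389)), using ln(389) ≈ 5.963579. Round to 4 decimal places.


ln(389) ≈ 5.963579.
2*ln(n) ≈ 11.927158.
sqrt(2*ln(n)) ≈ sqrt(11.927158) ≈ 3.453572.
threshold ≈ 1.17*3.453572 = 4.04067924 ≈ 4.0407.

4.0407


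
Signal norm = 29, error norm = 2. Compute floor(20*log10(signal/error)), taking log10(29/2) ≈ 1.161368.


||x||/||e|| = 29/2.
log10(29/2) ≈ 1.161368.
20*log10(||x||/||e||) ≈ 20*1.161368 = 23.22736.
floor(23.22736) = 23.

23


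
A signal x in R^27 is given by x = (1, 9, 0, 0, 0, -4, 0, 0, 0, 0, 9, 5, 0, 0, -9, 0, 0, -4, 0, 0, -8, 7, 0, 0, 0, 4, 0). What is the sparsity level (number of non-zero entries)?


Non-zero positions: [0, 1, 5, 10, 11, 14, 17, 20, 21, 25].
Sparsity = 10.

10


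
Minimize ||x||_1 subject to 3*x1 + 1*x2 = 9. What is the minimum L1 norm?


Axis intercepts:
  x1 = 3, x2 = 0: L1 = 3
  x1 = 0, x2 = 9: L1 = 9
x* = (3, 0)
||x*||_1 = 3.

3


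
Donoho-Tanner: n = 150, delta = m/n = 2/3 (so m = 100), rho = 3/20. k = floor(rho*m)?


m = 2/3*150 = 100.
rho = 3/20.
rho*m = 3/20*100 = 15.
k = floor(15) = 15.

15


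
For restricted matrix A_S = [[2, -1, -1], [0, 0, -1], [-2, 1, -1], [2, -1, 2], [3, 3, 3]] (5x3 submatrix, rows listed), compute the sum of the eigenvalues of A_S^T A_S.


Sum of eigenvalues of A_S^T A_S = trace(A_S^T A_S) = sum of squared column norms of A_S.
A_S^T A_S diagonal: [21, 12, 16].
trace = 21 + 12 + 16 = 49.

49


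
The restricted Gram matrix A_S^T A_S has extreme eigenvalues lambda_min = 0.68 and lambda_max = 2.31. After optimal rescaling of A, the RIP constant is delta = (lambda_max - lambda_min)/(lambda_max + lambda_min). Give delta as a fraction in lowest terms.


lambda_max - lambda_min = 2.31 - 0.68 = 1.63.
lambda_max + lambda_min = 2.31 + 0.68 = 2.99.
delta = 1.63/2.99 = 163/299.

163/299


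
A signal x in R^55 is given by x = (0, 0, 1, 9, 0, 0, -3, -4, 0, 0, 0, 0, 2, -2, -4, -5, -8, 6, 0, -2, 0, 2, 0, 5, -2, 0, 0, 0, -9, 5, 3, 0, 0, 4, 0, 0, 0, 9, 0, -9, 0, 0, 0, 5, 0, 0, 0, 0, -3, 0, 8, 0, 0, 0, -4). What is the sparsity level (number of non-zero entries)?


Non-zero positions: [2, 3, 6, 7, 12, 13, 14, 15, 16, 17, 19, 21, 23, 24, 28, 29, 30, 33, 37, 39, 43, 48, 50, 54].
Sparsity = 24.

24


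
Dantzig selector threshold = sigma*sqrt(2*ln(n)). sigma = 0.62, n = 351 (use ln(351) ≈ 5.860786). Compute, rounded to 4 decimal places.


ln(351) ≈ 5.860786.
2*ln(n) ≈ 11.721572.
sqrt(2*ln(n)) ≈ sqrt(11.721572) ≈ 3.423678.
threshold ≈ 0.62*3.423678 = 2.12268036 ≈ 2.1227.

2.1227


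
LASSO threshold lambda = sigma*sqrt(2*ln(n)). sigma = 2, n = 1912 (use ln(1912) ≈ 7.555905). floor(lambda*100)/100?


ln(1912) ≈ 7.555905.
2*ln(n) ≈ 15.11181.
sqrt(2*ln(n)) ≈ sqrt(15.11181) ≈ 3.887391.
lambda ≈ 2*3.887391 = 7.774782.
floor(lambda*100)/100 = 7.77.

7.77


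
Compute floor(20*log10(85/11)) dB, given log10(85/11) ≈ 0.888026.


||x||/||e|| = 85/11.
log10(85/11) ≈ 0.888026.
20*log10(||x||/||e||) ≈ 20*0.888026 = 17.76052.
floor(17.76052) = 17.

17


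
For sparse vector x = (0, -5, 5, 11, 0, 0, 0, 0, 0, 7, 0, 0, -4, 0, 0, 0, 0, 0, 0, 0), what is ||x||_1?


Non-zero entries: [(1, -5), (2, 5), (3, 11), (9, 7), (12, -4)]
Absolute values: [5, 5, 11, 7, 4]
||x||_1 = sum = 32.

32


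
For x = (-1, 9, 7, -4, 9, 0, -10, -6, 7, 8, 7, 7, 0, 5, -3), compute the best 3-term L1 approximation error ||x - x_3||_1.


Sorted |x_i| descending: [10, 9, 9, 8, 7, 7, 7, 7, 6, 5, 4, 3, 1, 0, 0]
Keep top 3: [10, 9, 9]
Tail entries: [8, 7, 7, 7, 7, 6, 5, 4, 3, 1, 0, 0]
L1 error = sum of tail = 55.

55


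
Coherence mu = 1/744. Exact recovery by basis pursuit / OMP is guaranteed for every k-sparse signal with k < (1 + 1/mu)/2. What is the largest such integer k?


1/mu = 744.
1 + 1/mu = 745.
(1 + 1/mu)/2 = 372.5 is not an integer, so k_max = floor(372.5) = 372.

372


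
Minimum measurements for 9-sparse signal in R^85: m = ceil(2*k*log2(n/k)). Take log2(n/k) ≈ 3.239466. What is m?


log2(n/k) = log2(85/9) ≈ 3.239466.
2*k*log2(n/k) ≈ 2*9*3.239466 = 58.310388.
m = ceil(58.310388) = 59.

59


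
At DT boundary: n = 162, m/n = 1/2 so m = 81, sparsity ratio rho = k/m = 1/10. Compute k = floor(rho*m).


m = 1/2*162 = 81.
rho = 1/10.
rho*m = 1/10*81 = 8.1.
k = floor(8.1) = 8.

8


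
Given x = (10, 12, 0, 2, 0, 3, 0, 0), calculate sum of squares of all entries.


Non-zero entries: [(0, 10), (1, 12), (3, 2), (5, 3)]
Squares: [100, 144, 4, 9]
||x||_2^2 = sum = 257.

257


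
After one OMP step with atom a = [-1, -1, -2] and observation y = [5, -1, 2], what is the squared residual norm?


a^T a = 6.
a^T y = -8.
coeff = -8/6 = -4/3.
||r||^2 = 58/3.

58/3


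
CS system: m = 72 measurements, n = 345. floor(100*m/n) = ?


100*m/n = 100*72/345 ≈ 20.8696.
floor = 20.

20


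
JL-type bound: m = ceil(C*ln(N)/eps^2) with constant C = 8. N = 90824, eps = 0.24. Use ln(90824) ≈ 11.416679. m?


ln(90824) ≈ 11.416679.
eps^2 = 0.24^2 = 0.0576.
C*ln(N)/eps^2 ≈ 8*11.416679/0.0576 ≈ 1585.6499.
m = ceil(1585.6499) = 1586.

1586


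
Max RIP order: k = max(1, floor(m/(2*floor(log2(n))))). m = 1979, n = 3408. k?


floor(log2(3408)) = 11.
2*11 = 22.
m/(2*floor(log2(n))) = 1979/22 ≈ 89.9545.
floor = 89.
k = max(1, 89) = 89.

89


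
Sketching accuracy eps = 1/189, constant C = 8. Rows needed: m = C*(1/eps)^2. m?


1/eps = 189.
(1/eps)^2 = 35721.
m = 8*35721 = 285768.

285768


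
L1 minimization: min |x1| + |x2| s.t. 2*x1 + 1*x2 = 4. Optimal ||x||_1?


Axis intercepts:
  x1 = 2, x2 = 0: L1 = 2
  x1 = 0, x2 = 4: L1 = 4
x* = (2, 0)
||x*||_1 = 2.

2


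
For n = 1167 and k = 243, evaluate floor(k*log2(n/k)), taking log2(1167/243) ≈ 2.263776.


log2(n/k) = log2(1167/243) ≈ 2.263776.
k*log2(n/k) ≈ 243*2.263776 = 550.097568.
floor(550.097568) = 550.

550


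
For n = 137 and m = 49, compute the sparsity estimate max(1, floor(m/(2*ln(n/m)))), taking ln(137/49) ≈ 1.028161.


n/m = 137/49.
ln(n/m) ≈ 1.028161.
2*ln(n/m) ≈ 2.056322.
m/(2*ln(n/m)) ≈ 49/2.056322 ≈ 23.829.
floor = 23.
k_max = max(1, 23) = 23.

23


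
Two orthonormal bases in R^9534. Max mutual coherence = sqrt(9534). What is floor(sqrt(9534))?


97^2 = 9409 <= 9534 < 9604 = 98^2, so 97 <= sqrt(9534) < 98.
floor(sqrt(9534)) = 97.

97


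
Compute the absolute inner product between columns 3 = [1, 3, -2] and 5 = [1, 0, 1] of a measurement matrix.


Inner product: 1*1 + 3*0 + -2*1
Products: [1, 0, -2]
Sum = -1.
|dot| = 1.

1


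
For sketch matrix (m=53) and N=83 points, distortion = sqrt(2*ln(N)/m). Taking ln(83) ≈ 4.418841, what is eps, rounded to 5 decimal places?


ln(83) ≈ 4.418841.
2*ln(N)/m ≈ 2*4.418841/53 ≈ 0.16674872.
eps = sqrt(0.16674872) ≈ 0.4083488 ≈ 0.40835.

0.40835


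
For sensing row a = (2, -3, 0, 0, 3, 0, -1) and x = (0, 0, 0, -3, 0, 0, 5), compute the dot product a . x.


Non-zero terms: ['0*-3', '-1*5']
Products: [0, -5]
y = sum = -5.

-5


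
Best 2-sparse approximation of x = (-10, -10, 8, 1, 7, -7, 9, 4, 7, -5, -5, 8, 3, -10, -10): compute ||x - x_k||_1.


Sorted |x_i| descending: [10, 10, 10, 10, 9, 8, 8, 7, 7, 7, 5, 5, 4, 3, 1]
Keep top 2: [10, 10]
Tail entries: [10, 10, 9, 8, 8, 7, 7, 7, 5, 5, 4, 3, 1]
L1 error = sum of tail = 84.

84


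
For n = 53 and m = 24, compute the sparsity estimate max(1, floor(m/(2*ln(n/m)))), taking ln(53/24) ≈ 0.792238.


n/m = 53/24.
ln(n/m) ≈ 0.792238.
2*ln(n/m) ≈ 1.584476.
m/(2*ln(n/m)) ≈ 24/1.584476 ≈ 15.147.
floor = 15.
k_max = max(1, 15) = 15.

15


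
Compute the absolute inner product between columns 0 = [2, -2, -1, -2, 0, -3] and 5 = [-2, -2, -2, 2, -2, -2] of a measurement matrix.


Inner product: 2*-2 + -2*-2 + -1*-2 + -2*2 + 0*-2 + -3*-2
Products: [-4, 4, 2, -4, 0, 6]
Sum = 4.
|dot| = 4.

4


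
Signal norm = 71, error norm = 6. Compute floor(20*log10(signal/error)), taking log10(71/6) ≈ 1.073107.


||x||/||e|| = 71/6.
log10(71/6) ≈ 1.073107.
20*log10(||x||/||e||) ≈ 20*1.073107 = 21.46214.
floor(21.46214) = 21.

21


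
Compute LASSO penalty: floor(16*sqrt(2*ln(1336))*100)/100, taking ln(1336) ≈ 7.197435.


ln(1336) ≈ 7.197435.
2*ln(n) ≈ 14.39487.
sqrt(2*ln(n)) ≈ sqrt(14.39487) ≈ 3.794057.
lambda ≈ 16*3.794057 = 60.704912.
floor(lambda*100)/100 = 60.70.

60.70


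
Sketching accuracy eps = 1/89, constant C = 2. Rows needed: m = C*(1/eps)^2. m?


1/eps = 89.
(1/eps)^2 = 7921.
m = 2*7921 = 15842.

15842


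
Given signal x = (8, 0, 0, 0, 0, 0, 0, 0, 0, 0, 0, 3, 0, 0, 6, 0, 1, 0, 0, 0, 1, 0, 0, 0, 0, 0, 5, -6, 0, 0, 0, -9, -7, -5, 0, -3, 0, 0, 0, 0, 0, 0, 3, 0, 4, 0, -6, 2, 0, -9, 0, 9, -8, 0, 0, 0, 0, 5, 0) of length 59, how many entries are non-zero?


Non-zero positions: [0, 11, 14, 16, 20, 26, 27, 31, 32, 33, 35, 42, 44, 46, 47, 49, 51, 52, 57].
Sparsity = 19.

19


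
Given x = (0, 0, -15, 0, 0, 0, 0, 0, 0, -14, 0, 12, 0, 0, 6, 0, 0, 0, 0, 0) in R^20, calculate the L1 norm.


Non-zero entries: [(2, -15), (9, -14), (11, 12), (14, 6)]
Absolute values: [15, 14, 12, 6]
||x||_1 = sum = 47.

47


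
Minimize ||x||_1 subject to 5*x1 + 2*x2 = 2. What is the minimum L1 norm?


Axis intercepts:
  x1 = 2/5, x2 = 0: L1 = 2/5
  x1 = 0, x2 = 1: L1 = 1
x* = (2/5, 0)
||x*||_1 = 2/5.

2/5


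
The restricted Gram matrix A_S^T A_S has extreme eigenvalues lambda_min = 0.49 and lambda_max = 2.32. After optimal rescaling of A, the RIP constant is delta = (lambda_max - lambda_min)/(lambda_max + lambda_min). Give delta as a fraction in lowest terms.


lambda_max - lambda_min = 2.32 - 0.49 = 1.83.
lambda_max + lambda_min = 2.32 + 0.49 = 2.81.
delta = 1.83/2.81 = 183/281.

183/281


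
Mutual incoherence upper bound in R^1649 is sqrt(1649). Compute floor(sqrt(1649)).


40^2 = 1600 <= 1649 < 1681 = 41^2, so 40 <= sqrt(1649) < 41.
floor(sqrt(1649)) = 40.

40


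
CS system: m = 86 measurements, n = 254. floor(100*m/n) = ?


100*m/n = 100*86/254 ≈ 33.8583.
floor = 33.

33


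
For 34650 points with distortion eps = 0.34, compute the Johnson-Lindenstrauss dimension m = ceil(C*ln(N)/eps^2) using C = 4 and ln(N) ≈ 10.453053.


ln(34650) ≈ 10.453053.
eps^2 = 0.34^2 = 0.1156.
C*ln(N)/eps^2 ≈ 4*10.453053/0.1156 ≈ 361.6973.
m = ceil(361.6973) = 362.

362


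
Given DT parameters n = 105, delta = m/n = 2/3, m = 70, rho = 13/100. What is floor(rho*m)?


m = 2/3*105 = 70.
rho = 13/100.
rho*m = 13/100*70 = 9.1.
k = floor(9.1) = 9.

9


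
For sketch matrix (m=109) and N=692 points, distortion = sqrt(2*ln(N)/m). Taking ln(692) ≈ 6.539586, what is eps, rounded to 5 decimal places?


ln(692) ≈ 6.539586.
2*ln(N)/m ≈ 2*6.539586/109 ≈ 0.1199924.
eps = sqrt(0.1199924) ≈ 0.3463992 ≈ 0.34640.

0.34640


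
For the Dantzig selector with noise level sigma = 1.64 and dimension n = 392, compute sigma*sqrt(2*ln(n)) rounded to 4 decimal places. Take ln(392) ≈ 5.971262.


ln(392) ≈ 5.971262.
2*ln(n) ≈ 11.942524.
sqrt(2*ln(n)) ≈ sqrt(11.942524) ≈ 3.455796.
threshold ≈ 1.64*3.455796 = 5.66750544 ≈ 5.6675.

5.6675


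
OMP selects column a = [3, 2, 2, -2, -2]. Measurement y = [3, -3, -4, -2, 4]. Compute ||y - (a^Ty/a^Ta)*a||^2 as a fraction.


a^T a = 25.
a^T y = -9.
coeff = -9/25 = -9/25.
||r||^2 = 1269/25.

1269/25


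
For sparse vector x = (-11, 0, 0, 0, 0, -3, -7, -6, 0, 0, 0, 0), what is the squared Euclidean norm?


Non-zero entries: [(0, -11), (5, -3), (6, -7), (7, -6)]
Squares: [121, 9, 49, 36]
||x||_2^2 = sum = 215.

215


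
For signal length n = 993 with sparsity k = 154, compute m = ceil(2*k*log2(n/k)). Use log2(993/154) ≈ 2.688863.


log2(n/k) = log2(993/154) ≈ 2.688863.
2*k*log2(n/k) ≈ 2*154*2.688863 = 828.169804.
m = ceil(828.169804) = 829.

829


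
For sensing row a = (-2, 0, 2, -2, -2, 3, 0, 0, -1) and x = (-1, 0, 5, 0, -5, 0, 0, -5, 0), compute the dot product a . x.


Non-zero terms: ['-2*-1', '2*5', '-2*-5', '0*-5']
Products: [2, 10, 10, 0]
y = sum = 22.

22


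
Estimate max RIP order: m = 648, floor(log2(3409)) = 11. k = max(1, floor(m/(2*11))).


floor(log2(3409)) = 11.
2*11 = 22.
m/(2*floor(log2(n))) = 648/22 ≈ 29.4545.
floor = 29.
k = max(1, 29) = 29.

29


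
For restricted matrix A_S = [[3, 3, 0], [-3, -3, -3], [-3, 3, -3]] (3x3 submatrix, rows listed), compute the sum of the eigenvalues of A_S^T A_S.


Sum of eigenvalues of A_S^T A_S = trace(A_S^T A_S) = sum of squared column norms of A_S.
A_S^T A_S diagonal: [27, 27, 18].
trace = 27 + 27 + 18 = 72.

72


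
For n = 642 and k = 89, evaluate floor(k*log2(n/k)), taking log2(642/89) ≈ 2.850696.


log2(n/k) = log2(642/89) ≈ 2.850696.
k*log2(n/k) ≈ 89*2.850696 = 253.711944.
floor(253.711944) = 253.

253


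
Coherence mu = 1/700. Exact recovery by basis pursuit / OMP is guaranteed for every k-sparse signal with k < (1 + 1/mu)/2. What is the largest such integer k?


1/mu = 700.
1 + 1/mu = 701.
(1 + 1/mu)/2 = 350.5 is not an integer, so k_max = floor(350.5) = 350.

350


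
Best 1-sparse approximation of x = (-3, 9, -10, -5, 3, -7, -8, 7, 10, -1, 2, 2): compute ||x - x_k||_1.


Sorted |x_i| descending: [10, 10, 9, 8, 7, 7, 5, 3, 3, 2, 2, 1]
Keep top 1: [10]
Tail entries: [10, 9, 8, 7, 7, 5, 3, 3, 2, 2, 1]
L1 error = sum of tail = 57.

57


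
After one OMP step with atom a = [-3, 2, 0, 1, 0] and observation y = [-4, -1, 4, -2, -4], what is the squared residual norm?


a^T a = 14.
a^T y = 8.
coeff = 8/14 = 4/7.
||r||^2 = 339/7.

339/7


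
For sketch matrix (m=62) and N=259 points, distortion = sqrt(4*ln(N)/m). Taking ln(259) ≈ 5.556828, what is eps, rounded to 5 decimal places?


ln(259) ≈ 5.556828.
4*ln(N)/m ≈ 4*5.556828/62 ≈ 0.35850503.
eps = sqrt(0.35850503) ≈ 0.5987529 ≈ 0.59875.

0.59875


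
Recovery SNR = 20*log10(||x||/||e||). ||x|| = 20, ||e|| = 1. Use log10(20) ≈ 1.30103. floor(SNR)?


||x||/||e|| = 20/1 = 20.
log10(20) ≈ 1.30103.
20*log10(||x||/||e||) ≈ 20*1.30103 = 26.0206.
floor(26.0206) = 26.

26


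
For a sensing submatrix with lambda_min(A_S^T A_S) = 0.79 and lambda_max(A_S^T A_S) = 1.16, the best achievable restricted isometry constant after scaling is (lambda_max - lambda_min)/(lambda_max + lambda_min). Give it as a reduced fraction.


lambda_max - lambda_min = 1.16 - 0.79 = 0.37.
lambda_max + lambda_min = 1.16 + 0.79 = 1.95.
delta = 0.37/1.95 = 37/195.

37/195


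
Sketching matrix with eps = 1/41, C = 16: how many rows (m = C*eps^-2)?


1/eps = 41.
(1/eps)^2 = 1681.
m = 16*1681 = 26896.

26896


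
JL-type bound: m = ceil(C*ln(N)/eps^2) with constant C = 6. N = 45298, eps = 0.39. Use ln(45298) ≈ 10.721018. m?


ln(45298) ≈ 10.721018.
eps^2 = 0.39^2 = 0.1521.
C*ln(N)/eps^2 ≈ 6*10.721018/0.1521 ≈ 422.9198.
m = ceil(422.9198) = 423.

423


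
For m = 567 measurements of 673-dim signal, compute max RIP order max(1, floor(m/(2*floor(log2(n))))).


floor(log2(673)) = 9.
2*9 = 18.
m/(2*floor(log2(n))) = 567/18 ≈ 31.5.
floor = 31.
k = max(1, 31) = 31.

31


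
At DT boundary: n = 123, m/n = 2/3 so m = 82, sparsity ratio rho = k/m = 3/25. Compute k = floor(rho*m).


m = 2/3*123 = 82.
rho = 3/25.
rho*m = 3/25*82 = 9.84.
k = floor(9.84) = 9.

9


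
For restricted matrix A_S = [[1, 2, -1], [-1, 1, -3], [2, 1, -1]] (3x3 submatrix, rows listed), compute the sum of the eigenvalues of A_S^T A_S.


Sum of eigenvalues of A_S^T A_S = trace(A_S^T A_S) = sum of squared column norms of A_S.
A_S^T A_S diagonal: [6, 6, 11].
trace = 6 + 6 + 11 = 23.

23


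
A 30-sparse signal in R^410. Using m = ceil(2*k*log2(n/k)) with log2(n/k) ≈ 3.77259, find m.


log2(n/k) = log2(410/30) ≈ 3.77259.
2*k*log2(n/k) ≈ 2*30*3.77259 = 226.3554.
m = ceil(226.3554) = 227.

227


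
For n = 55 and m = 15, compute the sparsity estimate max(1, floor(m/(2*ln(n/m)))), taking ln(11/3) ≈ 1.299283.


n/m = 55/15 = 11/3.
ln(n/m) ≈ 1.299283.
2*ln(n/m) ≈ 2.598566.
m/(2*ln(n/m)) ≈ 15/2.598566 ≈ 5.7724.
floor = 5.
k_max = max(1, 5) = 5.

5


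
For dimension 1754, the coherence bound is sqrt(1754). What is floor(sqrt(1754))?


41^2 = 1681 <= 1754 < 1764 = 42^2, so 41 <= sqrt(1754) < 42.
floor(sqrt(1754)) = 41.

41


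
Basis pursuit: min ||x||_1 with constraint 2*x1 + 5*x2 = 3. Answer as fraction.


Axis intercepts:
  x1 = 3/2, x2 = 0: L1 = 3/2
  x1 = 0, x2 = 3/5: L1 = 3/5
x* = (0, 3/5)
||x*||_1 = 3/5.

3/5


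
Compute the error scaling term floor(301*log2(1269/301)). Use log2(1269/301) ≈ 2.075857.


log2(n/k) = log2(1269/301) ≈ 2.075857.
k*log2(n/k) ≈ 301*2.075857 = 624.832957.
floor(624.832957) = 624.

624


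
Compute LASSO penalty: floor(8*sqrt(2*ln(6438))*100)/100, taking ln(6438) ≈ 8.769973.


ln(6438) ≈ 8.769973.
2*ln(n) ≈ 17.539946.
sqrt(2*ln(n)) ≈ sqrt(17.539946) ≈ 4.188072.
lambda ≈ 8*4.188072 = 33.504576.
floor(lambda*100)/100 = 33.50.

33.50


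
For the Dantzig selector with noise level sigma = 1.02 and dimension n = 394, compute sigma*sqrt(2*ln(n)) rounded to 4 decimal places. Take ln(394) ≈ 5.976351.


ln(394) ≈ 5.976351.
2*ln(n) ≈ 11.952702.
sqrt(2*ln(n)) ≈ sqrt(11.952702) ≈ 3.457268.
threshold ≈ 1.02*3.457268 = 3.52641336 ≈ 3.5264.

3.5264


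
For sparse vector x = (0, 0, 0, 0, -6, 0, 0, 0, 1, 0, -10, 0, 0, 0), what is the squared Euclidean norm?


Non-zero entries: [(4, -6), (8, 1), (10, -10)]
Squares: [36, 1, 100]
||x||_2^2 = sum = 137.

137


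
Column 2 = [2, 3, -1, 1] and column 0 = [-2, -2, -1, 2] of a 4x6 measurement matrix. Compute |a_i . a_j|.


Inner product: 2*-2 + 3*-2 + -1*-1 + 1*2
Products: [-4, -6, 1, 2]
Sum = -7.
|dot| = 7.

7


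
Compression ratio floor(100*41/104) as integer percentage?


100*m/n = 100*41/104 ≈ 39.4231.
floor = 39.

39


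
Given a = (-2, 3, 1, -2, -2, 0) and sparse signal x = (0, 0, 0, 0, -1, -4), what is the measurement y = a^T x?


Non-zero terms: ['-2*-1', '0*-4']
Products: [2, 0]
y = sum = 2.

2


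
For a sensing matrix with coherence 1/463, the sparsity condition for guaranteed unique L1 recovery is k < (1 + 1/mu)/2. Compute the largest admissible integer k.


1/mu = 463.
1 + 1/mu = 464.
(1 + 1/mu)/2 = 232 is an integer and the inequality is strict, so k_max = 232 - 1 = 231.

231


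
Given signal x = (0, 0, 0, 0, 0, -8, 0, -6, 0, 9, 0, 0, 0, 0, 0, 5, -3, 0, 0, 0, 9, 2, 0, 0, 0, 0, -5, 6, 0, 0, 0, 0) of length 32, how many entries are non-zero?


Non-zero positions: [5, 7, 9, 15, 16, 20, 21, 26, 27].
Sparsity = 9.

9


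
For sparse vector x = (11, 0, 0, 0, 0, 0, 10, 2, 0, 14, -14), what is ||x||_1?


Non-zero entries: [(0, 11), (6, 10), (7, 2), (9, 14), (10, -14)]
Absolute values: [11, 10, 2, 14, 14]
||x||_1 = sum = 51.

51


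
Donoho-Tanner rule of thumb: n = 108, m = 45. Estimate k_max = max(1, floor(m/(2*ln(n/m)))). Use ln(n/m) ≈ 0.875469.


n/m = 108/45 = 12/5.
ln(n/m) ≈ 0.875469.
2*ln(n/m) ≈ 1.750938.
m/(2*ln(n/m)) ≈ 45/1.750938 ≈ 25.7005.
floor = 25.
k_max = max(1, 25) = 25.

25


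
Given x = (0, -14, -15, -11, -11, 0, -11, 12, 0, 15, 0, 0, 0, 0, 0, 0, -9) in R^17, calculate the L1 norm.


Non-zero entries: [(1, -14), (2, -15), (3, -11), (4, -11), (6, -11), (7, 12), (9, 15), (16, -9)]
Absolute values: [14, 15, 11, 11, 11, 12, 15, 9]
||x||_1 = sum = 98.

98


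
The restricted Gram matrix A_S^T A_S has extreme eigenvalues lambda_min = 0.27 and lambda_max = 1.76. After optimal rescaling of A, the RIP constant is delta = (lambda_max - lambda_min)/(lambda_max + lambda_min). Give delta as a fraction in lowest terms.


lambda_max - lambda_min = 1.76 - 0.27 = 1.49.
lambda_max + lambda_min = 1.76 + 0.27 = 2.03.
delta = 1.49/2.03 = 149/203.

149/203


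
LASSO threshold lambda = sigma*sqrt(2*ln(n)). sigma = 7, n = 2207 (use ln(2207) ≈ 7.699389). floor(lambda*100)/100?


ln(2207) ≈ 7.699389.
2*ln(n) ≈ 15.398778.
sqrt(2*ln(n)) ≈ sqrt(15.398778) ≈ 3.924128.
lambda ≈ 7*3.924128 = 27.468896.
floor(lambda*100)/100 = 27.46.

27.46


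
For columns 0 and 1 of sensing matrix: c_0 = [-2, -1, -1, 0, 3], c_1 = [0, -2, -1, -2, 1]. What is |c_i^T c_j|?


Inner product: -2*0 + -1*-2 + -1*-1 + 0*-2 + 3*1
Products: [0, 2, 1, 0, 3]
Sum = 6.
|dot| = 6.

6


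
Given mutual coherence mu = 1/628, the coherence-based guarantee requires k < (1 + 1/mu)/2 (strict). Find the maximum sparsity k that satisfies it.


1/mu = 628.
1 + 1/mu = 629.
(1 + 1/mu)/2 = 314.5 is not an integer, so k_max = floor(314.5) = 314.

314


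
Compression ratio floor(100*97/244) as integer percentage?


100*m/n = 100*97/244 ≈ 39.7541.
floor = 39.

39


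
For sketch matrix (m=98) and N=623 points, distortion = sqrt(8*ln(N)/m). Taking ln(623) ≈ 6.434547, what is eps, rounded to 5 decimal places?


ln(623) ≈ 6.434547.
8*ln(N)/m ≈ 8*6.434547/98 ≈ 0.52526914.
eps = sqrt(0.52526914) ≈ 0.7247545 ≈ 0.72475.

0.72475


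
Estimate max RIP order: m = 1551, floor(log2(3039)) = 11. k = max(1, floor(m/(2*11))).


floor(log2(3039)) = 11.
2*11 = 22.
m/(2*floor(log2(n))) = 1551/22 ≈ 70.5.
floor = 70.
k = max(1, 70) = 70.

70


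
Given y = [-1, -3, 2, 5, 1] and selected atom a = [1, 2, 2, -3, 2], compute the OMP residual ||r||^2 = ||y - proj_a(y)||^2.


a^T a = 22.
a^T y = -16.
coeff = -16/22 = -8/11.
||r||^2 = 312/11.

312/11


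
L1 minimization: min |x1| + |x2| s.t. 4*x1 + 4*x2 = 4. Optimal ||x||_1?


Axis intercepts:
  x1 = 1, x2 = 0: L1 = 1
  x1 = 0, x2 = 1: L1 = 1
x* = (1, 0)
||x*||_1 = 1.

1


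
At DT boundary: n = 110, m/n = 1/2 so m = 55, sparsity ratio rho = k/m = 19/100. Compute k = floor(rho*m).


m = 1/2*110 = 55.
rho = 19/100.
rho*m = 19/100*55 = 10.45.
k = floor(10.45) = 10.

10


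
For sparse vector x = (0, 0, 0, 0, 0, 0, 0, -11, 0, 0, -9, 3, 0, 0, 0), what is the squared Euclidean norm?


Non-zero entries: [(7, -11), (10, -9), (11, 3)]
Squares: [121, 81, 9]
||x||_2^2 = sum = 211.

211


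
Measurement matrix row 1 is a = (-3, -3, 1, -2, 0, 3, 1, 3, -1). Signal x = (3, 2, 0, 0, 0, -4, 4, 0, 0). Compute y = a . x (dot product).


Non-zero terms: ['-3*3', '-3*2', '3*-4', '1*4']
Products: [-9, -6, -12, 4]
y = sum = -23.

-23


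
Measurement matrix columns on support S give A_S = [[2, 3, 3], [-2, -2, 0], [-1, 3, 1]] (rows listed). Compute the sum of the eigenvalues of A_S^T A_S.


Sum of eigenvalues of A_S^T A_S = trace(A_S^T A_S) = sum of squared column norms of A_S.
A_S^T A_S diagonal: [9, 22, 10].
trace = 9 + 22 + 10 = 41.

41


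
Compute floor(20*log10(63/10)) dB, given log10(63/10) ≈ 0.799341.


||x||/||e|| = 63/10.
log10(63/10) ≈ 0.799341.
20*log10(||x||/||e||) ≈ 20*0.799341 = 15.98682.
floor(15.98682) = 15.

15


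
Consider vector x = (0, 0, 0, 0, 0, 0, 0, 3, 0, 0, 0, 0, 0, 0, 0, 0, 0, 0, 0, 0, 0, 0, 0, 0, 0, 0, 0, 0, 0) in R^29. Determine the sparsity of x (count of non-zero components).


Non-zero positions: [7].
Sparsity = 1.

1


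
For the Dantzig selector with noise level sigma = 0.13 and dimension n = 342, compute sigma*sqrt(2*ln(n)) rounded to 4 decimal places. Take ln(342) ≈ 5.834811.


ln(342) ≈ 5.834811.
2*ln(n) ≈ 11.669622.
sqrt(2*ln(n)) ≈ sqrt(11.669622) ≈ 3.416083.
threshold ≈ 0.13*3.416083 = 0.44409079 ≈ 0.4441.

0.4441


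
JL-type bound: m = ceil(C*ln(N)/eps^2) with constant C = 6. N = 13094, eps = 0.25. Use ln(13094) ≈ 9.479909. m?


ln(13094) ≈ 9.479909.
eps^2 = 0.25^2 = 0.0625.
C*ln(N)/eps^2 ≈ 6*9.479909/0.0625 ≈ 910.0713.
m = ceil(910.0713) = 911.

911


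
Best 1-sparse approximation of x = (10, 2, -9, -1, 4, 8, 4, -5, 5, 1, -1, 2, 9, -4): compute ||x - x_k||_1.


Sorted |x_i| descending: [10, 9, 9, 8, 5, 5, 4, 4, 4, 2, 2, 1, 1, 1]
Keep top 1: [10]
Tail entries: [9, 9, 8, 5, 5, 4, 4, 4, 2, 2, 1, 1, 1]
L1 error = sum of tail = 55.

55


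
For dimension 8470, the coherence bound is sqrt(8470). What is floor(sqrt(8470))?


92^2 = 8464 <= 8470 < 8649 = 93^2, so 92 <= sqrt(8470) < 93.
floor(sqrt(8470)) = 92.

92


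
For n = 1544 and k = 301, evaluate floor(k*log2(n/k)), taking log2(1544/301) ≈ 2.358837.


log2(n/k) = log2(1544/301) ≈ 2.358837.
k*log2(n/k) ≈ 301*2.358837 = 710.009937.
floor(710.009937) = 710.

710


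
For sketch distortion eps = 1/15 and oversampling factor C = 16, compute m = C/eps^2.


1/eps = 15.
(1/eps)^2 = 225.
m = 16*225 = 3600.

3600


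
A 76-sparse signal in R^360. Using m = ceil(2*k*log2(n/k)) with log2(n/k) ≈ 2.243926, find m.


log2(n/k) = log2(360/76) ≈ 2.243926.
2*k*log2(n/k) ≈ 2*76*2.243926 = 341.076752.
m = ceil(341.076752) = 342.

342


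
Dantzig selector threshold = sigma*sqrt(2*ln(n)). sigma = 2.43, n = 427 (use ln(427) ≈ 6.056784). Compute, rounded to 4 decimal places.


ln(427) ≈ 6.056784.
2*ln(n) ≈ 12.113568.
sqrt(2*ln(n)) ≈ sqrt(12.113568) ≈ 3.480455.
threshold ≈ 2.43*3.480455 = 8.45750565 ≈ 8.4575.

8.4575


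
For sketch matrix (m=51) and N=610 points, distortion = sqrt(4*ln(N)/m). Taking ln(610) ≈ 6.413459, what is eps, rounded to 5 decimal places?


ln(610) ≈ 6.413459.
4*ln(N)/m ≈ 4*6.413459/51 ≈ 0.50301639.
eps = sqrt(0.50301639) ≈ 0.7092365 ≈ 0.70924.

0.70924


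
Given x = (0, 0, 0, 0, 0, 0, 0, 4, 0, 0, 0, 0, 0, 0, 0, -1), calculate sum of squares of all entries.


Non-zero entries: [(7, 4), (15, -1)]
Squares: [16, 1]
||x||_2^2 = sum = 17.

17


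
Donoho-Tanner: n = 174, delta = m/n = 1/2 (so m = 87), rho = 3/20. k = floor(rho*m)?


m = 1/2*174 = 87.
rho = 3/20.
rho*m = 3/20*87 = 13.05.
k = floor(13.05) = 13.

13


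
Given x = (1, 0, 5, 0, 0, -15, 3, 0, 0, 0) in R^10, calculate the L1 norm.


Non-zero entries: [(0, 1), (2, 5), (5, -15), (6, 3)]
Absolute values: [1, 5, 15, 3]
||x||_1 = sum = 24.

24


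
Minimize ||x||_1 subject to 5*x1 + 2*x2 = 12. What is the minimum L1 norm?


Axis intercepts:
  x1 = 12/5, x2 = 0: L1 = 12/5
  x1 = 0, x2 = 6: L1 = 6
x* = (12/5, 0)
||x*||_1 = 12/5.

12/5


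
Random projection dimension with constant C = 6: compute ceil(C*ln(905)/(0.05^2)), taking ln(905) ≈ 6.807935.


ln(905) ≈ 6.807935.
eps^2 = 0.05^2 = 0.0025.
C*ln(N)/eps^2 ≈ 6*6.807935/0.0025 ≈ 16339.044.
m = ceil(16339.044) = 16340.

16340


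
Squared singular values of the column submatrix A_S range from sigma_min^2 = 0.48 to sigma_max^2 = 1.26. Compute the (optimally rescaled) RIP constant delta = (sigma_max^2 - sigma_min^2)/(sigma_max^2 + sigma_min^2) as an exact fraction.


lambda_max - lambda_min = 1.26 - 0.48 = 0.78.
lambda_max + lambda_min = 1.26 + 0.48 = 1.74.
delta = 0.78/1.74 = 78/174 = 13/29.

13/29


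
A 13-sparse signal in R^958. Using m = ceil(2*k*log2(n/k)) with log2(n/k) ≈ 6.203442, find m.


log2(n/k) = log2(958/13) ≈ 6.203442.
2*k*log2(n/k) ≈ 2*13*6.203442 = 161.289492.
m = ceil(161.289492) = 162.

162


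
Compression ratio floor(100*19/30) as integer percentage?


100*m/n = 100*19/30 ≈ 63.3333.
floor = 63.

63


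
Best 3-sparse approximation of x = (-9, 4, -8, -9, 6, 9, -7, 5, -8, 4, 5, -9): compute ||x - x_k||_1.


Sorted |x_i| descending: [9, 9, 9, 9, 8, 8, 7, 6, 5, 5, 4, 4]
Keep top 3: [9, 9, 9]
Tail entries: [9, 8, 8, 7, 6, 5, 5, 4, 4]
L1 error = sum of tail = 56.

56


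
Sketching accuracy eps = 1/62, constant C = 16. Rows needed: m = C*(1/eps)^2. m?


1/eps = 62.
(1/eps)^2 = 3844.
m = 16*3844 = 61504.

61504


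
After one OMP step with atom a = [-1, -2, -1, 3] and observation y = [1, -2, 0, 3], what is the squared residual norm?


a^T a = 15.
a^T y = 12.
coeff = 12/15 = 4/5.
||r||^2 = 22/5.

22/5


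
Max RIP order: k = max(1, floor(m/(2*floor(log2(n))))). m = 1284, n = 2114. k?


floor(log2(2114)) = 11.
2*11 = 22.
m/(2*floor(log2(n))) = 1284/22 ≈ 58.3636.
floor = 58.
k = max(1, 58) = 58.

58


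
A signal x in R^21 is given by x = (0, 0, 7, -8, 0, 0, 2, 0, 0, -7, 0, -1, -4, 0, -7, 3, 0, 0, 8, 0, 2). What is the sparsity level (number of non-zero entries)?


Non-zero positions: [2, 3, 6, 9, 11, 12, 14, 15, 18, 20].
Sparsity = 10.

10


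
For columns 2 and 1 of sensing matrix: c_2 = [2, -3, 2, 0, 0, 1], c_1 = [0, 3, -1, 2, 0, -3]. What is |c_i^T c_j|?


Inner product: 2*0 + -3*3 + 2*-1 + 0*2 + 0*0 + 1*-3
Products: [0, -9, -2, 0, 0, -3]
Sum = -14.
|dot| = 14.

14


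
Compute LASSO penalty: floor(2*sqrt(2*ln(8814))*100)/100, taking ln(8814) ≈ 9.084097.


ln(8814) ≈ 9.084097.
2*ln(n) ≈ 18.168194.
sqrt(2*ln(n)) ≈ sqrt(18.168194) ≈ 4.262416.
lambda ≈ 2*4.262416 = 8.524832.
floor(lambda*100)/100 = 8.52.

8.52


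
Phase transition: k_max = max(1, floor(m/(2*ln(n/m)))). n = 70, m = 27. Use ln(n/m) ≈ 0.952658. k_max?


n/m = 70/27.
ln(n/m) ≈ 0.952658.
2*ln(n/m) ≈ 1.905316.
m/(2*ln(n/m)) ≈ 27/1.905316 ≈ 14.1709.
floor = 14.
k_max = max(1, 14) = 14.

14


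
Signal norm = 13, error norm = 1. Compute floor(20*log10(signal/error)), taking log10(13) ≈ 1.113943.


||x||/||e|| = 13/1 = 13.
log10(13) ≈ 1.113943.
20*log10(||x||/||e||) ≈ 20*1.113943 = 22.27886.
floor(22.27886) = 22.

22


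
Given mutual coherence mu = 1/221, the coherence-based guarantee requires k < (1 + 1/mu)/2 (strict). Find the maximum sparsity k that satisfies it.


1/mu = 221.
1 + 1/mu = 222.
(1 + 1/mu)/2 = 111 is an integer and the inequality is strict, so k_max = 111 - 1 = 110.

110


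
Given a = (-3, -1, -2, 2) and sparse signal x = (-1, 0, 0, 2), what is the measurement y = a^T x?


Non-zero terms: ['-3*-1', '2*2']
Products: [3, 4]
y = sum = 7.

7


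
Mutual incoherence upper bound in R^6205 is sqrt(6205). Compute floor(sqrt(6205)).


78^2 = 6084 <= 6205 < 6241 = 79^2, so 78 <= sqrt(6205) < 79.
floor(sqrt(6205)) = 78.

78


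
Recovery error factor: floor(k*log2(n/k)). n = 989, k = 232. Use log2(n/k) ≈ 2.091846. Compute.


log2(n/k) = log2(989/232) ≈ 2.091846.
k*log2(n/k) ≈ 232*2.091846 = 485.308272.
floor(485.308272) = 485.

485


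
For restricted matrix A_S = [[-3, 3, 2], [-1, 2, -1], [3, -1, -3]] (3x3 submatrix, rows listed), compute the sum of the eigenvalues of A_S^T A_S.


Sum of eigenvalues of A_S^T A_S = trace(A_S^T A_S) = sum of squared column norms of A_S.
A_S^T A_S diagonal: [19, 14, 14].
trace = 19 + 14 + 14 = 47.

47


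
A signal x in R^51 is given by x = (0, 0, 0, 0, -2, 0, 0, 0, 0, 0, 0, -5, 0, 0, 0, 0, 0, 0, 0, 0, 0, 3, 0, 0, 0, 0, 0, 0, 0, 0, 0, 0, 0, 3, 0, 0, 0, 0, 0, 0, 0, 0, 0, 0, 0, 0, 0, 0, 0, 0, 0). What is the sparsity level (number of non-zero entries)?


Non-zero positions: [4, 11, 21, 33].
Sparsity = 4.

4


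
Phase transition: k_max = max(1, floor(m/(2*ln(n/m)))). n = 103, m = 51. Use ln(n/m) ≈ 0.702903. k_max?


n/m = 103/51.
ln(n/m) ≈ 0.702903.
2*ln(n/m) ≈ 1.405806.
m/(2*ln(n/m)) ≈ 51/1.405806 ≈ 36.2781.
floor = 36.
k_max = max(1, 36) = 36.

36


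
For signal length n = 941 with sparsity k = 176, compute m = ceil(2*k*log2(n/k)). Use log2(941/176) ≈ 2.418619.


log2(n/k) = log2(941/176) ≈ 2.418619.
2*k*log2(n/k) ≈ 2*176*2.418619 = 851.353888.
m = ceil(851.353888) = 852.

852


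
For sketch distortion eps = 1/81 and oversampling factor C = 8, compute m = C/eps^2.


1/eps = 81.
(1/eps)^2 = 6561.
m = 8*6561 = 52488.

52488


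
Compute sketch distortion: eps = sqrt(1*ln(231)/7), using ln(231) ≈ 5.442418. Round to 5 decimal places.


ln(231) ≈ 5.442418.
1*ln(N)/m ≈ 1*5.442418/7 ≈ 0.77748829.
eps = sqrt(0.77748829) ≈ 0.881753 ≈ 0.88175.

0.88175


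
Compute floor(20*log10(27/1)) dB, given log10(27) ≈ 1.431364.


||x||/||e|| = 27/1 = 27.
log10(27) ≈ 1.431364.
20*log10(||x||/||e||) ≈ 20*1.431364 = 28.62728.
floor(28.62728) = 28.

28
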